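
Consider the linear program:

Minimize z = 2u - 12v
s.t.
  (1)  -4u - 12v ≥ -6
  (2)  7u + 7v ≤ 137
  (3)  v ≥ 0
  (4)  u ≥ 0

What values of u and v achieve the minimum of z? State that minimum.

The optimum lies where -4u - 12v = -6 and u = 0.
Solving simultaneously gives u = 0, v = 1/2.

u = 0, v = 1/2, minimum z = -6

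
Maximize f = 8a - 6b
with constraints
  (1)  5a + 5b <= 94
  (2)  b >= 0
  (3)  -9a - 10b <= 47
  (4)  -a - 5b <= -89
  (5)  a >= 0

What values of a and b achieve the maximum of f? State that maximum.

a = 5/4, b = 351/20, maximum f = -953/10

Vertices and f = 8a - 6b:
  (5/4, 351/20) → f = -953/10
  (0, 94/5) → f = -564/5
  (0, 89/5) → f = -534/5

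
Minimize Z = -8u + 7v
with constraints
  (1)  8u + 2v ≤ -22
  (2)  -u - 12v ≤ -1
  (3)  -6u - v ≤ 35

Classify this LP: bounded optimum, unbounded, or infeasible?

Extreme points and Z = -8u + 7v:
  (-133/47, 15/47) → Z = 1169/47
  (-12, 37) → Z = 355
  (-421/71, 41/71) → Z = 3655/71
The feasible region has finitely many vertices and no improving ray; the minimum is 1169/47 at (-133/47, 15/47).

bounded optimum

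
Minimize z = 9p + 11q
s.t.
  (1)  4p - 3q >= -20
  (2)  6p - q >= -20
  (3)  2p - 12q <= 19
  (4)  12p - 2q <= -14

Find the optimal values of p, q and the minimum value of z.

Extreme points and z = 9p + 11q:
  (-20/7, 20/7) → z = 40/7
  (-1/14, 46/7) → z = 1003/14
  (-37/10, -11/5) → z = -115/2
  (-103/70, -64/35) → z = -467/14

At the optimal vertex, 6p - q = -20 and 2p - 12q = 19.
Solving simultaneously gives p = -37/10, q = -11/5.

p = -37/10, q = -11/5, minimum z = -115/2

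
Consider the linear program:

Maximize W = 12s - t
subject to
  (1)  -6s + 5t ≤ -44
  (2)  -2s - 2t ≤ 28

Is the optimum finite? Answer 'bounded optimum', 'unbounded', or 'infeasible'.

unbounded

From the feasible point (-26/11, -128/11), moving in the direction (2, -2) keeps every constraint satisfied while W increases without bound.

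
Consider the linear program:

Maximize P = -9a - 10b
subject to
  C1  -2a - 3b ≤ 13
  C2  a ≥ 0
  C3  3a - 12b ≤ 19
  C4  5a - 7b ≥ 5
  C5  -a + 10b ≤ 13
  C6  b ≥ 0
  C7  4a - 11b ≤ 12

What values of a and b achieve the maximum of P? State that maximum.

a = 1, b = 0, maximum P = -9

Extreme points and P = -9a - 10b:
  (141/43, 70/43) → P = -1969/43
  (1, 0) → P = -9
  (263/29, 64/29) → P = -3007/29
  (3, 0) → P = -27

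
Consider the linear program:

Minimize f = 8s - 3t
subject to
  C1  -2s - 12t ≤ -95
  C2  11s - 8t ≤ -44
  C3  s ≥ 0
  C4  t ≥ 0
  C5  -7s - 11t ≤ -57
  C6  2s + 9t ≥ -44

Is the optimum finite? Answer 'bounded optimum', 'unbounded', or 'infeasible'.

unbounded

From the feasible point (58/37, 1133/148), moving in the direction (0, 1) keeps every constraint satisfied while f decreases without bound.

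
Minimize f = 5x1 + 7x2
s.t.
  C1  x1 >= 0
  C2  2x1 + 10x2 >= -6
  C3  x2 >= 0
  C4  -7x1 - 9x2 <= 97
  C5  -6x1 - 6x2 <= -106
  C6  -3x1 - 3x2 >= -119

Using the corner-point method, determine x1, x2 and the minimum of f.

Vertices and f = 5x1 + 7x2:
  (0, 53/3) → f = 371/3
  (0, 119/3) → f = 833/3
  (53/3, 0) → f = 265/3
  (119/3, 0) → f = 595/3

The optimum lies where x2 = 0 and -6x1 - 6x2 = -106.
Solving simultaneously gives x1 = 53/3, x2 = 0.

x1 = 53/3, x2 = 0, minimum f = 265/3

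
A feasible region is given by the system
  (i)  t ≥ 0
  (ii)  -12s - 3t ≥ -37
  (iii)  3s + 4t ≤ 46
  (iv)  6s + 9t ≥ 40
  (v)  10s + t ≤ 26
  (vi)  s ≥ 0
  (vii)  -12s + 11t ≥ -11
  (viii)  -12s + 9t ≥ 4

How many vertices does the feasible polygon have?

Of the 28 pairwise boundary intersections, those satisfying every inequality are:
  (10/39, 147/13)
  (107/48, 41/12)
  (0, 23/2)
  (0, 40/9)
  (2, 28/9)

5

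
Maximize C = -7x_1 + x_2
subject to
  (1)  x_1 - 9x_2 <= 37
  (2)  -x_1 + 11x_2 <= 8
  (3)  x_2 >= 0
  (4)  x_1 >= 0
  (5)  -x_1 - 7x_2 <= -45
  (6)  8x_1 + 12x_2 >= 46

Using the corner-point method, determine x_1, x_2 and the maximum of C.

x_1 = 439/18, x_2 = 53/18, maximum C = -1510/9

At the optimal vertex, -x_1 + 11x_2 = 8 and -x_1 - 7x_2 = -45.
Solving simultaneously gives x_1 = 439/18, x_2 = 53/18.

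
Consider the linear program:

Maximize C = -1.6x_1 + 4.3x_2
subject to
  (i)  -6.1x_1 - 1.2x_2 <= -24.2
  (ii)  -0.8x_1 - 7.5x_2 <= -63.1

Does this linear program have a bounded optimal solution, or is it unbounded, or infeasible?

unbounded

From the feasible point (3526/1493, 12185/1493), moving in the direction (-1.2, 6.1) keeps every constraint satisfied while C increases without bound.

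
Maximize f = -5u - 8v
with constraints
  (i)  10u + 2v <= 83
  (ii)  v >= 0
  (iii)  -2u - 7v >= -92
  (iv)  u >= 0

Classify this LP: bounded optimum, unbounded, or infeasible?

bounded optimum

Extreme points and f = -5u - 8v:
  (83/10, 0) → f = -83/2
  (397/66, 377/33) → f = -8017/66
  (0, 0) → f = 0
  (0, 92/7) → f = -736/7
The feasible region has finitely many vertices and no improving ray; the maximum is 0 at (0, 0).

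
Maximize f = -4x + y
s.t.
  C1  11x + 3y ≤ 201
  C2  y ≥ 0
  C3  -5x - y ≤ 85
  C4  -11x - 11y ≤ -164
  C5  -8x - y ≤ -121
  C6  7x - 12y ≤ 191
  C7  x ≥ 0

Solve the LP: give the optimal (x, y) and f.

x = 162/13, y = 277/13, maximum f = -371/13

Corner points and f = -4x + y:
  (201/11, 0) → f = -804/11
  (162/13, 277/13) → f = -371/13
  (121/8, 0) → f = -121/2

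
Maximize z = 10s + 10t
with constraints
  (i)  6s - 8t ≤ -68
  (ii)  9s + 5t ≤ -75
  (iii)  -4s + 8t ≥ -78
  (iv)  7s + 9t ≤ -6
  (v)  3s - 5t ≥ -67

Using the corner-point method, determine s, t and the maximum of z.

Feasible corners and z = 10s + 10t:
  (-470/51, 27/17) → z = -3890/51
  (-73, -185/4) → z = -2385/2
  (-71/6, 63/10) → z = -166/3
  (-463/2, -251/2) → z = -3570

The binding constraints are 9s + 5t = -75 and 3s - 5t = -67.
Solving simultaneously gives s = -71/6, t = 63/10.

s = -71/6, t = 63/10, maximum z = -166/3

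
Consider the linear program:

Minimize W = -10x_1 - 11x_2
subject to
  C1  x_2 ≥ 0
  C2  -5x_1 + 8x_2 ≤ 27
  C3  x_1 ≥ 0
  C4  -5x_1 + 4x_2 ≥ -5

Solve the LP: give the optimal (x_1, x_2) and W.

x_1 = 37/5, x_2 = 8, minimum W = -162

Extreme points and W = -10x_1 - 11x_2:
  (0, 0) → W = 0
  (1, 0) → W = -10
  (0, 27/8) → W = -297/8
  (37/5, 8) → W = -162

At the optimal vertex, -5x_1 + 8x_2 = 27 and -5x_1 + 4x_2 = -5.
Solving simultaneously gives x_1 = 37/5, x_2 = 8.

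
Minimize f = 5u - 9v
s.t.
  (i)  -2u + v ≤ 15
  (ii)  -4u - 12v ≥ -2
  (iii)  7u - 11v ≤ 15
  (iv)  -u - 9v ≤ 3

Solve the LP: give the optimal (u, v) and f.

u = -89/14, v = 16/7, minimum f = -733/14

Vertices and f = 5u - 9v:
  (-89/14, 16/7) → f = -733/14
  (-138/19, 9/19) → f = -771/19
  (101/64, -23/64) → f = 89/8
  (51/37, -18/37) → f = 417/37

The optimum lies where -2u + v = 15 and -4u - 12v = -2.
Solving simultaneously gives u = -89/14, v = 16/7.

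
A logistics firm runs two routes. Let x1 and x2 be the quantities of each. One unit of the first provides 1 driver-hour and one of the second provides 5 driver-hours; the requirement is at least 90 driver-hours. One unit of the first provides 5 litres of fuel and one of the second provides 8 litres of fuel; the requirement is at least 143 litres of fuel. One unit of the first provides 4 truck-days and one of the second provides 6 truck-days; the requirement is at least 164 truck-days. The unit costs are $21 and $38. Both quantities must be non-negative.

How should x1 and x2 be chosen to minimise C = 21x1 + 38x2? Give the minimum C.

Corner points and C = 21x1 + 38x2:
  (0, 82/3) → C = 3116/3
  (90, 0) → C = 1890
  (20, 14) → C = 952
The feasible region is unbounded (it extends along (0, 1), (1, 0)), but C strictly increases along every unbounded feasible direction, so there is no improving ray and the minimum is attained at a vertex.

At the optimal vertex, x1 + 5x2 = 90 and 4x1 + 6x2 = 164.
Solving simultaneously gives x1 = 20, x2 = 14.

x1 = 20, x2 = 14, minimum C = 952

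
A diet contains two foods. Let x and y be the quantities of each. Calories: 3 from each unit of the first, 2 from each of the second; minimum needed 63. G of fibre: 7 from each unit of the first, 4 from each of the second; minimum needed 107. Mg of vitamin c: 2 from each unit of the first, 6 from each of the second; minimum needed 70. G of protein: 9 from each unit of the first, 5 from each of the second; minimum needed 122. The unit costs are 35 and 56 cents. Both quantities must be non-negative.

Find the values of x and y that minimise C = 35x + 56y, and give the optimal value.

x = 17, y = 6, minimum C = 931

The feasible region is unbounded (it extends along (0, 1), (1, 0)), but C strictly increases along every unbounded feasible direction, so there is no improving ray and the minimum is attained at a vertex.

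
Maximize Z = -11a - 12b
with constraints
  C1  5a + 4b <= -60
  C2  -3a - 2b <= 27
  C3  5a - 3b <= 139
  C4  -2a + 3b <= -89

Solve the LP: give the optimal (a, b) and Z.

Extreme points and Z = -11a - 12b:
  (376/35, -199/7) → Z = 7804/35
  (176/23, -565/23) → Z = 4844/23
  (197/19, -552/19) → Z = 4457/19
  (97/13, -321/13) → Z = 2785/13

At the optimal vertex, -3a - 2b = 27 and 5a - 3b = 139.
Solving simultaneously gives a = 197/19, b = -552/19.

a = 197/19, b = -552/19, maximum Z = 4457/19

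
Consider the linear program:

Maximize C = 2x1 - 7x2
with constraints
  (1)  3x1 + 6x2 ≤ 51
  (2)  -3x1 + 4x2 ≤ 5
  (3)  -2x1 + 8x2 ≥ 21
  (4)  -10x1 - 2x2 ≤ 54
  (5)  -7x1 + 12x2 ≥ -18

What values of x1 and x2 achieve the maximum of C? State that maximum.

x1 = 47/6, x2 = 55/12, maximum C = -197/12

Feasible corners and C = 2x1 - 7x2:
  (29/5, 28/5) → C = -138/5
  (47/6, 55/12) → C = -197/12
  (11/4, 53/16) → C = -283/16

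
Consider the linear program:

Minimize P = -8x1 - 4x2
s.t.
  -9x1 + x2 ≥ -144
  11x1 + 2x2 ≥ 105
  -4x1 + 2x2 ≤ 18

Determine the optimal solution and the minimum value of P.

Extreme points and P = -8x1 - 4x2:
  (393/29, -639/29) → P = -588/29
  (153/7, 369/7) → P = -2700/7
  (29/5, 103/5) → P = -644/5

The optimum lies where -9x1 + x2 = -144 and -4x1 + 2x2 = 18.
Solving simultaneously gives x1 = 153/7, x2 = 369/7.

x1 = 153/7, x2 = 369/7, minimum P = -2700/7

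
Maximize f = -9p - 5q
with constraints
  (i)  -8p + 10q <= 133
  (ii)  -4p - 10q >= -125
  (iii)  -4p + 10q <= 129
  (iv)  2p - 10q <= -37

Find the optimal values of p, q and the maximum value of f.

p = -16, q = 1/2, maximum f = 283/2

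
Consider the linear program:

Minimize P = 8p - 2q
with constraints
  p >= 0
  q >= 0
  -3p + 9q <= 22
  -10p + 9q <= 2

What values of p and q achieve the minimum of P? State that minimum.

p = 0, q = 2/9, minimum P = -4/9

Corner points and P = 8p - 2q:
  (0, 0) → P = 0
  (0, 2/9) → P = -4/9
  (20/7, 214/63) → P = 1012/63
The feasible region is unbounded (it extends along (3, 1), (1, 0)), but P strictly increases along every unbounded feasible direction, so there is no improving ray and the minimum is attained at a vertex.

The binding constraints are p = 0 and -10p + 9q = 2.
Solving simultaneously gives p = 0, q = 2/9.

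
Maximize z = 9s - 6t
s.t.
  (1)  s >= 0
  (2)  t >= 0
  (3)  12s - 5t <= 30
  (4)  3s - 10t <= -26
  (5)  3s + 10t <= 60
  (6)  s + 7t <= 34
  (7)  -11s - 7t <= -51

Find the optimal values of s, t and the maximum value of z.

Corner points and z = 9s - 6t:
  (86/21, 134/35) → z = 486/35
  (380/89, 378/89) → z = 1152/89
  (328/131, 439/131) → z = 318/131
  (17/10, 323/70) → z = -867/70

The optimum lies where 12s - 5t = 30 and 3s - 10t = -26.
Solving simultaneously gives s = 86/21, t = 134/35.

s = 86/21, t = 134/35, maximum z = 486/35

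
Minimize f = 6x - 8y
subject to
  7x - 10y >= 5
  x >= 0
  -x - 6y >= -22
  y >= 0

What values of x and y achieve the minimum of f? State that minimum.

At the optimal vertex, 7x - 10y = 5 and y = 0.
Solving simultaneously gives x = 5/7, y = 0.

x = 5/7, y = 0, minimum f = 30/7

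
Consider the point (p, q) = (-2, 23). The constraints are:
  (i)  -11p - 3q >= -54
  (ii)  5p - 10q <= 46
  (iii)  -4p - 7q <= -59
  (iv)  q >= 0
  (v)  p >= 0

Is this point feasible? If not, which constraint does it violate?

Constraint (v): p = -2, which is not ≥ 0. All other constraints are satisfied.

not feasible — violates (v)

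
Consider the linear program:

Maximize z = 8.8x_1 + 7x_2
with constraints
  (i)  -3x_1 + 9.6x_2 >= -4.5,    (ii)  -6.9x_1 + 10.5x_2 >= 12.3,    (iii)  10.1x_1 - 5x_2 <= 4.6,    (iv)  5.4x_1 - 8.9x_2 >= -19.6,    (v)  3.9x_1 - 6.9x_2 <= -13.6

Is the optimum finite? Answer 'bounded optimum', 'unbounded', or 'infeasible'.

bounded optimum

Extreme points and z = 8.8x_1 + 7x_2:
  (13894/6289, 22280/6289) → z = 1391136/31445
  (9974/5019, 15530/5019) → z = 982406/25095
  (-284/51, -20/17) → z = -14596/255
The feasible region has finitely many vertices and no improving ray; the maximum is 1391136/31445 at (13894/6289, 22280/6289).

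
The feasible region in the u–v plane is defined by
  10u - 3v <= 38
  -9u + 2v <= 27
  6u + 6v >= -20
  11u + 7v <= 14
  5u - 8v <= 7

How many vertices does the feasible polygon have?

4

Of the 10 pairwise boundary intersections, those satisfying every inequality are:
  (-101/33, -3/11)
  (-161/85, 423/85)
  (-59/39, -71/39)
  (161/123, -7/123)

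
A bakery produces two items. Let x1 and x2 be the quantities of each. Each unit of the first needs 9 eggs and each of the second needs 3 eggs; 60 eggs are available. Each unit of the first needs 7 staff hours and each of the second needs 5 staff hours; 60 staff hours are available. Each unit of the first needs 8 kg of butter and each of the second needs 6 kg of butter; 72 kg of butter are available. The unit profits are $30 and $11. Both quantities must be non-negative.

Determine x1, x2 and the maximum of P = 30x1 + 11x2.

Vertices and P = 30x1 + 11x2:
  (0, 0) → P = 0
  (0, 12) → P = 132
  (20/3, 0) → P = 200
  (5, 5) → P = 205

At the optimal vertex, 9x1 + 3x2 = 60 and 7x1 + 5x2 = 60.
Solving simultaneously gives x1 = 5, x2 = 5.

x1 = 5, x2 = 5, maximum P = 205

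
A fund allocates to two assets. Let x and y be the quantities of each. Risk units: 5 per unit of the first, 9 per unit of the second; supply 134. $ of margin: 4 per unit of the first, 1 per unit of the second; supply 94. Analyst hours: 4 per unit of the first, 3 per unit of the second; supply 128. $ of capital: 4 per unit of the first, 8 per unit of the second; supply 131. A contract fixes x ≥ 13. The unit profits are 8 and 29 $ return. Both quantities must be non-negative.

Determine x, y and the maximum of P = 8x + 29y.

x = 13, y = 23/3, maximum P = 979/3

Corner points and P = 8x + 29y:
  (47/2, 0) → P = 188
  (13, 0) → P = 104
  (712/31, 66/31) → P = 7610/31
  (13, 23/3) → P = 979/3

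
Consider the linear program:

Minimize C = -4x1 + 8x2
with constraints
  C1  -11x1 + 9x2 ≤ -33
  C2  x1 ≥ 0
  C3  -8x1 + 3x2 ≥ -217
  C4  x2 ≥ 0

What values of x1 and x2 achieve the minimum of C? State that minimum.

Feasible corners and C = -4x1 + 8x2:
  (618/13, 2123/39) → C = 736/3
  (3, 0) → C = -12
  (217/8, 0) → C = -217/2

x1 = 217/8, x2 = 0, minimum C = -217/2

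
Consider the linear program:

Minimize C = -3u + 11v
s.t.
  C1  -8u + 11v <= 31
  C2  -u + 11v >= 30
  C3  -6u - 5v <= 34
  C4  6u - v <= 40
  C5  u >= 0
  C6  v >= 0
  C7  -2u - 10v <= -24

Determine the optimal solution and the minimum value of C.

u = 94/13, v = 44/13, minimum C = 202/13

Vertices and C = -3u + 11v:
  (471/58, 253/29) → C = 4153/58
  (0, 31/11) → C = 31
  (94/13, 44/13) → C = 202/13
  (0, 30/11) → C = 30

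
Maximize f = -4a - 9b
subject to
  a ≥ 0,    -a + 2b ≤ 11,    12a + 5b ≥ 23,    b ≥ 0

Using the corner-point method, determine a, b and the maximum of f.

a = 23/12, b = 0, maximum f = -23/3

Extreme points and f = -4a - 9b:
  (0, 11/2) → f = -99/2
  (0, 23/5) → f = -207/5
  (23/12, 0) → f = -23/3
The feasible region is unbounded (it extends along (2, 1), (1, 0)), but f strictly decreases along every unbounded feasible direction, so there is no improving ray and the maximum is attained at a vertex.

The binding constraints are 12a + 5b = 23 and b = 0.
Solving simultaneously gives a = 23/12, b = 0.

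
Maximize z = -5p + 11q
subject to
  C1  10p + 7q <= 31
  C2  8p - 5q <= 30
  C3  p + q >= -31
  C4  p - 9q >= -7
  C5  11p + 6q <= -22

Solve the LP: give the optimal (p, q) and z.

p = -143/5, q = -12/5, maximum z = 583/5

Feasible corners and z = -5p + 11q:
  (-125/13, -278/13) → z = -2433/13
  (70/103, -506/103) → z = -5916/103
  (-143/5, -12/5) → z = 583/5
  (-16/7, 11/21) → z = 361/21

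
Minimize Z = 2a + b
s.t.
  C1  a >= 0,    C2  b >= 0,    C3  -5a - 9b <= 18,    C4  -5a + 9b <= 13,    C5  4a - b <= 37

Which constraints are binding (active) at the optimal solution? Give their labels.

C1 and C2

Corner points and Z = 2a + b:
  (0, 0) → Z = 0
  (0, 13/9) → Z = 13/9
  (37/4, 0) → Z = 37/2
  (346/31, 237/31) → Z = 929/31

The minimum is at (0, 0). Substituting into each constraint, equality holds for C1 and C2; the remaining constraints have slack.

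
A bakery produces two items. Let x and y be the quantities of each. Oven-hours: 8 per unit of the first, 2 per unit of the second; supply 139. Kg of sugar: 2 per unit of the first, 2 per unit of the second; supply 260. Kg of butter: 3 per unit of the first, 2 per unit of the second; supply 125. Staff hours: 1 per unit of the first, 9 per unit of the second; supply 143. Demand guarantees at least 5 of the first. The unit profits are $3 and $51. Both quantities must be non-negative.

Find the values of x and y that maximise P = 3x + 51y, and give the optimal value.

Extreme points and P = 3x + 51y:
  (139/8, 0) → P = 417/8
  (5, 0) → P = 15
  (193/14, 201/14) → P = 5415/7
  (5, 46/3) → P = 797

The optimum lies where x + 9y = 143 and x = 5.
Solving simultaneously gives x = 5, y = 46/3.

x = 5, y = 46/3, maximum P = 797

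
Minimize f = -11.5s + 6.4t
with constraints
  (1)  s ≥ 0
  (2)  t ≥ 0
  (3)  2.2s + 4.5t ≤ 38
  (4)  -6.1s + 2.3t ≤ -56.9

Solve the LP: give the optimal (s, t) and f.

Vertices and f = -11.5s + 6.4t:
  (190/11, 0) → f = -2185/11
  (569/61, 0) → f = -13087/122
  (34345/3251, 10662/3251) → f = -3267307/32510

s = 190/11, t = 0, minimum f = -2185/11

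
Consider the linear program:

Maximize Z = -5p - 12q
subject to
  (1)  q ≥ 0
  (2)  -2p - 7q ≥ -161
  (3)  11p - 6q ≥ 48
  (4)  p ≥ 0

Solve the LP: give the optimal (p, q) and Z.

p = 48/11, q = 0, maximum Z = -240/11

The optimum lies where q = 0 and 11p - 6q = 48.
Solving simultaneously gives p = 48/11, q = 0.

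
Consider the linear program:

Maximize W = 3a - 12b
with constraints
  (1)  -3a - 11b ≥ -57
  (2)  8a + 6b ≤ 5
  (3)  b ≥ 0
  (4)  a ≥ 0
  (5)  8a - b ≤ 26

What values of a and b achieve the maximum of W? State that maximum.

Vertices and W = 3a - 12b:
  (5/8, 0) → W = 15/8
  (0, 5/6) → W = -10
  (0, 0) → W = 0

The binding constraints are 8a + 6b = 5 and b = 0.
Solving simultaneously gives a = 5/8, b = 0.

a = 5/8, b = 0, maximum W = 15/8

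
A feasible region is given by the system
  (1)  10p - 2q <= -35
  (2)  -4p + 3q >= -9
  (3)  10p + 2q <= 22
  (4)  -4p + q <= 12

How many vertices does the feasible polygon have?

3

Of the 6 pairwise boundary intersections, those satisfying every inequality are:
  (-123/22, -115/11)
  (-11/2, -10)
  (-45/8, -21/2)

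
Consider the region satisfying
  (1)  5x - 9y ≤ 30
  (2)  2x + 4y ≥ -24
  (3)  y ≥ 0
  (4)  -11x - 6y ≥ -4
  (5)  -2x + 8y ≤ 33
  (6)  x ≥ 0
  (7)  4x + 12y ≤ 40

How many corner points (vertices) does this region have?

Intersecting each pair of boundary lines and keeping only the points that satisfy every inequality leaves:
  (4/11, 0)
  (0, 0)
  (0, 2/3)

3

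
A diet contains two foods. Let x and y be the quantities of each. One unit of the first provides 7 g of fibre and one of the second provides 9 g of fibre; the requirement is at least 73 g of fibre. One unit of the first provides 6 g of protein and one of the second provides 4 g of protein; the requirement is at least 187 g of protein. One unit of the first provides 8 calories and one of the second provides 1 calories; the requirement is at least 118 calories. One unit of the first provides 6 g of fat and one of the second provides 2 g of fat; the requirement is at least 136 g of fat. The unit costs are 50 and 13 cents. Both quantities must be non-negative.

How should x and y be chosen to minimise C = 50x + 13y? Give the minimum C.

x = 10, y = 38, minimum C = 994

Vertices and C = 50x + 13y:
  (0, 118) → C = 1534
  (187/6, 0) → C = 4675/3
  (85/6, 51/2) → C = 6239/6
  (10, 38) → C = 994
The feasible region is unbounded (it extends along (0, 1), (1, 0)), but C strictly increases along every unbounded feasible direction, so there is no improving ray and the minimum is attained at a vertex.

At the optimal vertex, 8x + y = 118 and 6x + 2y = 136.
Solving simultaneously gives x = 10, y = 38.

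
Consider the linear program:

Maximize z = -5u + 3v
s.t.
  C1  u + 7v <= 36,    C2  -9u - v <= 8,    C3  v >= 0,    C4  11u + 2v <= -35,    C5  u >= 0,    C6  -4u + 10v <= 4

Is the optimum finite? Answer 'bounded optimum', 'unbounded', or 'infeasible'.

The boundaries u + 7v = 36 and v = 0 meet at (36, 0), but that point violates 11u + 2v ≤ -35. Every candidate vertex is excluded by some other constraint, so the feasible region is empty.

infeasible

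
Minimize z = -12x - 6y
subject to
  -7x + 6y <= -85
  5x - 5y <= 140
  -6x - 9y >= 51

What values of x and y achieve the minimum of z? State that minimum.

x = 67/5, y = -73/5, minimum z = -366/5

The optimum lies where 5x - 5y = 140 and -6x - 9y = 51.
Solving simultaneously gives x = 67/5, y = -73/5.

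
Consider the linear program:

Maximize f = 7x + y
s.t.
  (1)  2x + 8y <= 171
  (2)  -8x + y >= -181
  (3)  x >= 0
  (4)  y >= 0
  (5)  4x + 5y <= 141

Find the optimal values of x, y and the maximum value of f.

x = 523/22, y = 101/11, maximum f = 3863/22

Extreme points and f = 7x + y:
  (0, 171/8) → f = 171/8
  (273/22, 201/11) → f = 2313/22
  (181/8, 0) → f = 1267/8
  (523/22, 101/11) → f = 3863/22
  (0, 0) → f = 0

The optimum lies where -8x + y = -181 and 4x + 5y = 141.
Solving simultaneously gives x = 523/22, y = 101/11.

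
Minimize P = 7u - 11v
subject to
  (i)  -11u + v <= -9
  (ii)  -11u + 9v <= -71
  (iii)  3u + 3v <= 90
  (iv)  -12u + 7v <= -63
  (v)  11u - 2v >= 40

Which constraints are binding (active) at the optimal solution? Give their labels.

Extreme points and P = 7u - 11v:
  (-2, -31) → P = 327
  (341/20, 259/20) → P = -231/10
  (218/77, -31/7) → P = 5277/77
The feasible region is unbounded (it extends along (-1, -11), (1, -1)), but P strictly increases along every unbounded feasible direction, so there is no improving ray and the minimum is attained at a vertex.

The minimum is at (341/20, 259/20). Substituting into each constraint, equality holds for (ii) and (iii); the remaining constraints have slack.

(ii) and (iii)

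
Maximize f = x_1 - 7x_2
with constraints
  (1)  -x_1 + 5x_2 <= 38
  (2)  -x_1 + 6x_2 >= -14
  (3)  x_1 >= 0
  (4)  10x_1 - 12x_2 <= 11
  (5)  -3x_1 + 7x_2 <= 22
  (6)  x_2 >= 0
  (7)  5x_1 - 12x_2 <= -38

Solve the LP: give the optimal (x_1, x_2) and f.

Feasible corners and f = x_1 - 7x_2:
  (341/34, 253/34) → f = -715/17
  (49/5, 29/4) → f = -819/20
  (2, 4) → f = -26

x_1 = 2, x_2 = 4, maximum f = -26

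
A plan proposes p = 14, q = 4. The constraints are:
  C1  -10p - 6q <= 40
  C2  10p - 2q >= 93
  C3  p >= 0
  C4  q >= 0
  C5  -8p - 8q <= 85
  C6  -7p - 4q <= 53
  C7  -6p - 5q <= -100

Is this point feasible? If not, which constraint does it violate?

feasible

C1: -164 ≤ 40 ✓
C2: 132 ≥ 93 ✓
C3: 14 ≥ 0 ✓
C4: 4 ≥ 0 ✓
C5: -144 ≤ 85 ✓
C6: -114 ≤ 53 ✓
C7: -104 ≤ -100 ✓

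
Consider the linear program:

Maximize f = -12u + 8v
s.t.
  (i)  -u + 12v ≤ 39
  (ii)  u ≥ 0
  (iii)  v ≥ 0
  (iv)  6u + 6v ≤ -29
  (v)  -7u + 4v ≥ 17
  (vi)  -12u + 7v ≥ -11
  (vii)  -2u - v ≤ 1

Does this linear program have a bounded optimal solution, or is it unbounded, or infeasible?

The boundaries -12u + 7v = -11 and -2u - v = 1 meet at (2/13, -17/13), but that point violates v ≥ 0. Every candidate vertex is excluded by some other constraint, so the feasible region is empty.

infeasible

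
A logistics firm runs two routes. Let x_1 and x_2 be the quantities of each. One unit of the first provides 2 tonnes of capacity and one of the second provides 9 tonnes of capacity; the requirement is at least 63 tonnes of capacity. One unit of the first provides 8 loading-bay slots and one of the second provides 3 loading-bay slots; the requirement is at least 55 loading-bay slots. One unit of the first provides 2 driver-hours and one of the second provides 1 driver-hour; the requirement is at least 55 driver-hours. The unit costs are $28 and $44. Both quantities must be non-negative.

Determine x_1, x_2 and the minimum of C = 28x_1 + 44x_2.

x_1 = 27, x_2 = 1, minimum C = 800

The feasible region is unbounded (it extends along (0, 1), (1, 0)), but C strictly increases along every unbounded feasible direction, so there is no improving ray and the minimum is attained at a vertex.

The binding constraints are 2x_1 + 9x_2 = 63 and 2x_1 + x_2 = 55.
Solving simultaneously gives x_1 = 27, x_2 = 1.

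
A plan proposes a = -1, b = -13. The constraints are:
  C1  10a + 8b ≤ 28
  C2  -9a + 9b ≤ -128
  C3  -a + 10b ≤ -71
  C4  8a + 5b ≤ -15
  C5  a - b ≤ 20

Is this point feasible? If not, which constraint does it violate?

not feasible — violates C2

Constraint C2: -9a + 9b = -108, which is not ≤ -128. All other constraints are satisfied.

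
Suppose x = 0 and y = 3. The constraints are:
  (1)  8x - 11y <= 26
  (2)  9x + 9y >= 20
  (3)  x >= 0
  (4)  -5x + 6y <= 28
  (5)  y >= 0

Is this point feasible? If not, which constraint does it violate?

feasible

(1): -33 ≤ 26 ✓
(2): 27 ≥ 20 ✓
(3): 0 ≥ 0 ✓
(4): 18 ≤ 28 ✓
(5): 3 ≥ 0 ✓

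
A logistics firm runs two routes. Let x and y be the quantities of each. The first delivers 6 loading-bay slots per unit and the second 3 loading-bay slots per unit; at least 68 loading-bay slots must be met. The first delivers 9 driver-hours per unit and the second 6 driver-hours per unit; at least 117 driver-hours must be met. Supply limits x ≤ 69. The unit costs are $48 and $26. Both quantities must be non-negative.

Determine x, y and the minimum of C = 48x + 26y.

Feasible corners and C = 48x + 26y:
  (0, 68/3) → C = 1768/3
  (13, 0) → C = 624
  (69, 0) → C = 3312
  (19/3, 10) → C = 564
The feasible region is unbounded (it extends along (0, 1)), but C strictly increases along every unbounded feasible direction, so there is no improving ray and the minimum is attained at a vertex.

At the optimal vertex, 6x + 3y = 68 and 9x + 6y = 117.
Solving simultaneously gives x = 19/3, y = 10.

x = 19/3, y = 10, minimum C = 564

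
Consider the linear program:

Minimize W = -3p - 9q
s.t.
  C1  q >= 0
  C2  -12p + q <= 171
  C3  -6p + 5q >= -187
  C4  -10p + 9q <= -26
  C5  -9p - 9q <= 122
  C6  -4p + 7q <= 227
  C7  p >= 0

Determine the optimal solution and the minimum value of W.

p = 1222/11, q = 1055/11, minimum W = -13161/11

Vertices and W = -3p - 9q:
  (187/6, 0) → W = -187/2
  (13/5, 0) → W = -39/5
  (1222/11, 1055/11) → W = -13161/11
  (2225/34, 1187/17) → W = -28041/34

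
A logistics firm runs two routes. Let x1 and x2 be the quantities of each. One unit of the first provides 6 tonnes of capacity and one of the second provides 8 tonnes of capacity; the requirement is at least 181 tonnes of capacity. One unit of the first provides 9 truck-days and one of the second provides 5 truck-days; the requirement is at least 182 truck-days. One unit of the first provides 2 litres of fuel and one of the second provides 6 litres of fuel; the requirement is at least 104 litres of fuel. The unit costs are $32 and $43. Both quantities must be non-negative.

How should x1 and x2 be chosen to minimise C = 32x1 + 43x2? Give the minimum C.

Corner points and C = 32x1 + 43x2:
  (0, 182/5) → C = 7826/5
  (52, 0) → C = 1664
  (13, 13) → C = 975
The feasible region is unbounded (it extends along (0, 1), (1, 0)), but C strictly increases along every unbounded feasible direction, so there is no improving ray and the minimum is attained at a vertex.

x1 = 13, x2 = 13, minimum C = 975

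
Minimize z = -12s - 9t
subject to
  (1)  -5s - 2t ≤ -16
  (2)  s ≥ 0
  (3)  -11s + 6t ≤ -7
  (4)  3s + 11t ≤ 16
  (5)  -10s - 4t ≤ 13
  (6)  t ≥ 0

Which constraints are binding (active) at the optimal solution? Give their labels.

Feasible corners and z = -12s - 9t:
  (144/49, 32/49) → z = -288/7
  (16/5, 0) → z = -192/5
  (16/3, 0) → z = -64

The minimum is at (16/3, 0). Substituting into each constraint, equality holds for (4) and (6); the remaining constraints have slack.

(4) and (6)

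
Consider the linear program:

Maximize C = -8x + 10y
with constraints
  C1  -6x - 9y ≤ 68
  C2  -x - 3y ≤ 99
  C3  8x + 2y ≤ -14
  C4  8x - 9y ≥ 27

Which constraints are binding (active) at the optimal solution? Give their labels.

C3 and C4

Extreme points and C = -8x + 10y:
  (1/6, -23/3) → C = -78
  (-41/14, -353/63) → C = -2054/63
  (-9/11, -41/11) → C = -338/11

The maximum is at (-9/11, -41/11). Substituting into each constraint, equality holds for C3 and C4; the remaining constraints have slack.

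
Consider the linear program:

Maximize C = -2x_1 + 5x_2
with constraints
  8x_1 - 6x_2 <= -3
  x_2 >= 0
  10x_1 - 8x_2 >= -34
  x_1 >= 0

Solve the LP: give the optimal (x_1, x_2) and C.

Extreme points and C = -2x_1 + 5x_2:
  (45, 121/2) → C = 425/2
  (0, 1/2) → C = 5/2
  (0, 17/4) → C = 85/4

At the optimal vertex, 8x_1 - 6x_2 = -3 and 10x_1 - 8x_2 = -34.
Solving simultaneously gives x_1 = 45, x_2 = 121/2.

x_1 = 45, x_2 = 121/2, maximum C = 425/2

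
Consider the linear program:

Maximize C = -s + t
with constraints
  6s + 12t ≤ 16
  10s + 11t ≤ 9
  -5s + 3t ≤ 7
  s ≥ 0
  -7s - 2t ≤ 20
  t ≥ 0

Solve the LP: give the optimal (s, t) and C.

s = 0, t = 9/11, maximum C = 9/11

The optimum lies where 10s + 11t = 9 and s = 0.
Solving simultaneously gives s = 0, t = 9/11.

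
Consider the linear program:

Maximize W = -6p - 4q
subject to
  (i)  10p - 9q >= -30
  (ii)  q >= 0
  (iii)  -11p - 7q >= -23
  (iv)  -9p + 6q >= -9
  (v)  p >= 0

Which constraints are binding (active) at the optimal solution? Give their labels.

Vertices and W = -6p - 4q:
  (1, 0) → W = -6
  (0, 0) → W = 0
  (67/43, 36/43) → W = -546/43
  (0, 23/7) → W = -92/7

The maximum is at (0, 0). Substituting into each constraint, equality holds for (ii) and (v); the remaining constraints have slack.

(ii) and (v)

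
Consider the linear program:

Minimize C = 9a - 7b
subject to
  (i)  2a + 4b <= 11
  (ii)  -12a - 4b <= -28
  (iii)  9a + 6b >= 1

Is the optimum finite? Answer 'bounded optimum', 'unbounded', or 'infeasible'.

Corner points and C = 9a - 7b:
  (17/10, 19/10) → C = 2
  (41/9, -20/3) → C = 263/3
The feasible region has finitely many vertices and no improving ray; the minimum is 2 at (17/10, 19/10).

bounded optimum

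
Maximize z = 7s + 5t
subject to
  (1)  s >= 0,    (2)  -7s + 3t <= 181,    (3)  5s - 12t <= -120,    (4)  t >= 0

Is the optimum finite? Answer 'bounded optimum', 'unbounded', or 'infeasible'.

From the feasible point (0, 181/3), moving in the direction (3, 7) keeps every constraint satisfied while z increases without bound.

unbounded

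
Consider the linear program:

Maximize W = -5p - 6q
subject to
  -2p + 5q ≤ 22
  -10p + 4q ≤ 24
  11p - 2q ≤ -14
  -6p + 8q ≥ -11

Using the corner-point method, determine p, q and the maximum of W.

p = -59/14, q = -127/28, maximum W = 338/7

Feasible corners and W = -5p - 6q:
  (-16/21, 86/21) → W = -436/21
  (-26/51, 214/51) → W = -1154/51
  (-59/14, -127/28) → W = 338/7
  (-67/38, -205/76) → W = 25

At the optimal vertex, -10p + 4q = 24 and -6p + 8q = -11.
Solving simultaneously gives p = -59/14, q = -127/28.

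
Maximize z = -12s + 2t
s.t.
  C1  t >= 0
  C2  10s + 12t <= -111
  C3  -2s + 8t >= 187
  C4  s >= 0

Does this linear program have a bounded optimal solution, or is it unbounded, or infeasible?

The boundaries t = 0 and -2s + 8t = 187 meet at (-187/2, 0), but that point violates s ≥ 0. Every candidate vertex is excluded by some other constraint, so the feasible region is empty.

infeasible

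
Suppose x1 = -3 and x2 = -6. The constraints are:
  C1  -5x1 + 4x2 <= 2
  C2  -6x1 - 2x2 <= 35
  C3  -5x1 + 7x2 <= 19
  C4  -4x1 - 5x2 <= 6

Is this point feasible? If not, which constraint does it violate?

Constraint C4: -4x1 - 5x2 = 42, which is not ≤ 6. All other constraints are satisfied.

not feasible — violates C4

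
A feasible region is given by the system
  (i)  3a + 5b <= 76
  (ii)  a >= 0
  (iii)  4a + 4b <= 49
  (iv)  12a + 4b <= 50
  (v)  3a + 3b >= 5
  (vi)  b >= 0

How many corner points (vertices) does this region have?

Intersecting each pair of boundary lines and keeping only the points that satisfy every inequality leaves:
  (0, 49/4)
  (0, 5/3)
  (1/8, 97/8)
  (25/6, 0)
  (5/3, 0)

5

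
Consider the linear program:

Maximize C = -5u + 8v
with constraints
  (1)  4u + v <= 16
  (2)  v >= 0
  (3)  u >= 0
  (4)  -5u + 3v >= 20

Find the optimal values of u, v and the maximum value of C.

At the optimal vertex, 4u + v = 16 and u = 0.
Solving simultaneously gives u = 0, v = 16.

u = 0, v = 16, maximum C = 128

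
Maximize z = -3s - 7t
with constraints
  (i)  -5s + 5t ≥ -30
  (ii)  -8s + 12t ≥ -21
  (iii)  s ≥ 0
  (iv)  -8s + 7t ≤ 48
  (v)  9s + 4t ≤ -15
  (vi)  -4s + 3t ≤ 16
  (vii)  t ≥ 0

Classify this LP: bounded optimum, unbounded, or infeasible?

The boundaries -5s + 5t = -30 and -8s + 12t = -21 meet at (51/4, 27/4), but that point violates 9s + 4t ≤ -15. Every candidate vertex is excluded by some other constraint, so the feasible region is empty.

infeasible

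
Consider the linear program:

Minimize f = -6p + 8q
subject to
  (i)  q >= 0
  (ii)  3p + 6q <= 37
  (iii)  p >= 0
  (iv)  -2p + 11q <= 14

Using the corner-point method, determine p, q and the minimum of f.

Corner points and f = -6p + 8q:
  (37/3, 0) → f = -74
  (0, 0) → f = 0
  (323/45, 116/45) → f = -202/9
  (0, 14/11) → f = 112/11

At the optimal vertex, q = 0 and 3p + 6q = 37.
Solving simultaneously gives p = 37/3, q = 0.

p = 37/3, q = 0, minimum f = -74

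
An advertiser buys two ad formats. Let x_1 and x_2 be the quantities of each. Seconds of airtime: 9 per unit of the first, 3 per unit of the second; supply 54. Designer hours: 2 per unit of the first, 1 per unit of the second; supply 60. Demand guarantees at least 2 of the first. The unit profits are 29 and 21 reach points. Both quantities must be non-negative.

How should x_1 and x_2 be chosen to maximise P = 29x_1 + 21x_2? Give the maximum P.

x_1 = 2, x_2 = 12, maximum P = 310

Feasible corners and P = 29x_1 + 21x_2:
  (6, 0) → P = 174
  (2, 0) → P = 58
  (2, 12) → P = 310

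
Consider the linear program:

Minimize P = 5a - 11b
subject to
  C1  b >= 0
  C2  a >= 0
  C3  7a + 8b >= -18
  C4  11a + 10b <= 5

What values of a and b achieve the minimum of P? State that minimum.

Corner points and P = 5a - 11b:
  (0, 0) → P = 0
  (5/11, 0) → P = 25/11
  (0, 1/2) → P = -11/2

At the optimal vertex, a = 0 and 11a + 10b = 5.
Solving simultaneously gives a = 0, b = 1/2.

a = 0, b = 1/2, minimum P = -11/2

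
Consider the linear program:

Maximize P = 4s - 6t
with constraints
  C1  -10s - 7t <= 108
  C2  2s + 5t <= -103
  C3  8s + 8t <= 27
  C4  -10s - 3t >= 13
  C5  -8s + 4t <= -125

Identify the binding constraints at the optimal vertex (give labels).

C1 and C4

Vertices and P = 4s - 6t:
  (181/36, -407/18) → P = 1402/9
  (233/40, -95/4) → P = 829/5
  (61/11, -251/11) → P = 1750/11

The maximum is at (233/40, -95/4). Substituting into each constraint, equality holds for C1 and C4; the remaining constraints have slack.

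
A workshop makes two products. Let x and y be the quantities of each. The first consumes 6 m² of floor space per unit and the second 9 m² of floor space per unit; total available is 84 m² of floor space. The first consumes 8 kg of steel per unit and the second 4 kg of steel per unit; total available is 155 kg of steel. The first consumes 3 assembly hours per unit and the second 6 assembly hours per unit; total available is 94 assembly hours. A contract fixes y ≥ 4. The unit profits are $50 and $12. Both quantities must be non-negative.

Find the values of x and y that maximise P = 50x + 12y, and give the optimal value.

x = 8, y = 4, maximum P = 448

At the optimal vertex, 6x + 9y = 84 and y = 4.
Solving simultaneously gives x = 8, y = 4.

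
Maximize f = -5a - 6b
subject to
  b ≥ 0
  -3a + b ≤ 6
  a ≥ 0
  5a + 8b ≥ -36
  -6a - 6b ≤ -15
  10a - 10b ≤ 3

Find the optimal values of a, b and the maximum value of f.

a = 7/5, b = 11/10, maximum f = -68/5

The feasible region is unbounded (it extends along (1, 1), (1, 3)), but f strictly decreases along every unbounded feasible direction, so there is no improving ray and the maximum is attained at a vertex.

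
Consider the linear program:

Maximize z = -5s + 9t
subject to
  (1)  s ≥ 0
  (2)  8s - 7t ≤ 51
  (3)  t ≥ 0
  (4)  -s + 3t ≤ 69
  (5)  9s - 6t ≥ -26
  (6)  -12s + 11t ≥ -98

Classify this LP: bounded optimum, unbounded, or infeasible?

Corner points and z = -5s + 9t:
  (0, 0) → z = 0
  (0, 13/3) → z = 39
  (51/8, 0) → z = -255/8
  (636/17, 603/17) → z = 2247/17
  (16, 85/3) → z = 175
The feasible region has finitely many vertices and no improving ray; the maximum is 175 at (16, 85/3).

bounded optimum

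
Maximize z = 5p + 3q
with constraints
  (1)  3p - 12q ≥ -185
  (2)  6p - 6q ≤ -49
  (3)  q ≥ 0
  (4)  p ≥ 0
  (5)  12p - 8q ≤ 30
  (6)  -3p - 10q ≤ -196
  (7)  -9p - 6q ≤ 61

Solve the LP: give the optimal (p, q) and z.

p = 29/3, q = 107/6, maximum z = 611/6

Corner points and z = 5p + 3q:
  (29/3, 107/6) → z = 611/6
  (251/33, 381/22) → z = 5939/66
  (343/39, 441/26) → z = 7399/78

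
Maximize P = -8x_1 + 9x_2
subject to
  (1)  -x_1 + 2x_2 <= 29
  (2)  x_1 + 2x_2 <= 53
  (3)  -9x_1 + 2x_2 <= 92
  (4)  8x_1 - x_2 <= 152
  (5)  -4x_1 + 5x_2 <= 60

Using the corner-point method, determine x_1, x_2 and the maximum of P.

Vertices and P = -8x_1 + 9x_2:
  (12, 41/2) → P = 177/2
  (25/3, 56/3) → P = 304/3
  (21, 16) → P = -24
  (-340/37, 172/37) → P = 4268/37
The feasible region is unbounded (it extends along (-2, -9), (-1, -8)), but P strictly decreases along every unbounded feasible direction, so there is no improving ray and the maximum is attained at a vertex.

At the optimal vertex, -9x_1 + 2x_2 = 92 and -4x_1 + 5x_2 = 60.
Solving simultaneously gives x_1 = -340/37, x_2 = 172/37.

x_1 = -340/37, x_2 = 172/37, maximum P = 4268/37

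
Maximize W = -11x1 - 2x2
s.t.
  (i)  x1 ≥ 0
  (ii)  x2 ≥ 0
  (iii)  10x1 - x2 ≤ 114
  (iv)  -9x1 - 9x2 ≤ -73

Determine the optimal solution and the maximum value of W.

The feasible region is unbounded (it extends along (0, 1), (1, 10)), but W strictly decreases along every unbounded feasible direction, so there is no improving ray and the maximum is attained at a vertex.

x1 = 0, x2 = 73/9, maximum W = -146/9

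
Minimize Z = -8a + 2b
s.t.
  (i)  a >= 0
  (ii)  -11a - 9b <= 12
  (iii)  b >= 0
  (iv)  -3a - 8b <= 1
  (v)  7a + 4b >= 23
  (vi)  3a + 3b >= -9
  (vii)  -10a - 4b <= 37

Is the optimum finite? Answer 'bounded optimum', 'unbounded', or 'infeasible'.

unbounded

From the feasible point (0, 23/4), moving in the direction (1, 0) keeps every constraint satisfied while Z decreases without bound.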